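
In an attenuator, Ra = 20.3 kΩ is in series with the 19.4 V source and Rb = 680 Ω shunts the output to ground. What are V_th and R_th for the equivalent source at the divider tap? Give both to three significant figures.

V_th is the open-circuit tap voltage: 19.4 × 680/(20300 + 680) = 0.629 V.
With the supply zeroed, Ra and Rb appear in parallel from the tap: R_th = Ra‖Rb = (20300 × 680)/20980 = 658 Ω.

V_th = 0.629 V, R_th = 658 Ω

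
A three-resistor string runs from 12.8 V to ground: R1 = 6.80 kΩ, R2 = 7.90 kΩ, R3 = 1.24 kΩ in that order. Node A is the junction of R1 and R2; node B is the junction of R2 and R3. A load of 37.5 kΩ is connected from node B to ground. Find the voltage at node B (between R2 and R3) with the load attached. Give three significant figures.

V ≈ 0.966 V

At node B, R3 is in parallel with the load: R3‖R_L = 1.200 kΩ.
Below node A the resistance is R2 + (R3‖R_L) = 9.100 kΩ, so V_A = 12.8 × 9.100/15.90 = 7.326 V.
Then V_B = V_A × (R3‖R_L)/(R2 + R3‖R_L) = 7.326 × 1.200/9.100 = 0.966 V.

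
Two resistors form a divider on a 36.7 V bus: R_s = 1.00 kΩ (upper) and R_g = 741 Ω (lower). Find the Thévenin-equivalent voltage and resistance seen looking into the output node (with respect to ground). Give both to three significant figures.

V_th is the open-circuit tap voltage: 36.7 × 741/(1000 + 741) = 15.6 V.
With the supply zeroed, R_s and R_g appear in parallel from the tap: R_th = R_s‖R_g = (1000 × 741)/1741 = 426 Ω.

V_th = 15.6 V, R_th = 426 Ω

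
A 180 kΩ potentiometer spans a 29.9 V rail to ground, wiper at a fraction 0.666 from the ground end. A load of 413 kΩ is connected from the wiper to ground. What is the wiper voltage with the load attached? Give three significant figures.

V ≈ 18.2 V

The wiper splits the pot into (1−α)R = 60.12 kΩ above and αR = 119.9 kΩ below.
Lower section ‖ load = 92.91 kΩ.
V_wiper = 29.9 × 92.91/(60.12 + 92.91) = 18.2 V.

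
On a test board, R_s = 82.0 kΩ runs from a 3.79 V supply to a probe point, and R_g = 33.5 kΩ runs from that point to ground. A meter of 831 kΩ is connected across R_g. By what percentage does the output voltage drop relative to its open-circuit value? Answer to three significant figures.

The divider's output (Thévenin) resistance is R_s‖R_g = 23.78 kΩ.
Fractional drop under load = R_th/(R_th + R_L) = 23.78 / (23.78 + 831) = 0.02782.
So the output falls by 2.78 %.

2.78 %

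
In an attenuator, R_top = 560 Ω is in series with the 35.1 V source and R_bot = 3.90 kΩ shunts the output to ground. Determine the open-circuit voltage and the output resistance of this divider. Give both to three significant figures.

V_th is the open-circuit tap voltage: 35.1 × 3900/(560 + 3900) = 30.7 V.
With the supply zeroed, R_top and R_bot appear in parallel from the tap: R_th = R_top‖R_bot = (560 × 3900)/4460 = 490 Ω.

V_th = 30.7 V, R_th = 490 Ω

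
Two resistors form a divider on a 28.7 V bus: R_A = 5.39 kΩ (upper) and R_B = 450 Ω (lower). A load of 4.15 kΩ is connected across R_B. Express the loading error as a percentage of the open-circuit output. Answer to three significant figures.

Unloaded V = 28.7 × 450/5840 = 2.2115 V.
Loaded: R_B‖R_L = 406.0 Ω, giving V = 28.7 × 406.0/5796 = 2.0103 V.
Drop = (2.2115 − 2.0103) / 2.2115 = 9.10 %.

9.10 %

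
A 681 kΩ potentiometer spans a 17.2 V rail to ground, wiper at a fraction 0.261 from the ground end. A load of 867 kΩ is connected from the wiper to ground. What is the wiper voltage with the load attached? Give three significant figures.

The wiper splits the pot into (1−α)R = 503.3 kΩ above and αR = 177.7 kΩ below.
Lower section ‖ load = 147.5 kΩ.
V_wiper = 17.2 × 147.5/(503.3 + 147.5) = 3.90 V.

V ≈ 3.90 V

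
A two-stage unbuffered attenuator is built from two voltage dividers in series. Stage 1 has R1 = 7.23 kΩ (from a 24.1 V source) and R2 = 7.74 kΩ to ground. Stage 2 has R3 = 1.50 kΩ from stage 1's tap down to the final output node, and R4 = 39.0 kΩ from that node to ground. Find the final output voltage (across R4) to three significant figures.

V_out ≈ 11.0 V

Stage 2 presents R3+R4 = 40.50 kΩ as a load on stage 1's tap.
Stage 1's lower leg becomes R2‖(R3+R4) = 6.498 kΩ, so V_mid = 24.1 × 6.498/13.73 = 11.41 V.
Stage 2 is itself unloaded: V_out = V_mid × R4/(R3+R4) = 11.41 × 39.0/40.50 = 11.0 V.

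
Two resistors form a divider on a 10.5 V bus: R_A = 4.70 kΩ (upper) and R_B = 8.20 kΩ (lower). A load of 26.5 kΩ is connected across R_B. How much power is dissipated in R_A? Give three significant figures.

Total resistance from the source is R_A + (R_B‖R_L) = 10.96 kΩ, so I = 10.5/10.96 kΩ = 0.9578 mA.
P = I²·R_A = (0.9578 mA)² × 4.70 kΩ = 4.31 mW.

P ≈ 4.31 mW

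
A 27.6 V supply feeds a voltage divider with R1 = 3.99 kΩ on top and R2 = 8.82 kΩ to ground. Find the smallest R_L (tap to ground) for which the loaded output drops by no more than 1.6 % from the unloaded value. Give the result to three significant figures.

R_L(min) ≈ 169 kΩ

Output resistance R_th = R1‖R2 = (3.99 × 8.82)/12.81 = 2.747 kΩ.
The fractional drop is R_th/(R_th + R_L); requiring this ≤ 0.0160 gives R_L ≥ R_th(1/0.0160 − 1) = 2.747 × 61.50 = 169 kΩ.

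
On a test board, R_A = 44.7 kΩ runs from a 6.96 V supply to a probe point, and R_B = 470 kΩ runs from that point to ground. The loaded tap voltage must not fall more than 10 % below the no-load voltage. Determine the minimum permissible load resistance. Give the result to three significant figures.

R_L(min) ≈ 367 kΩ

Output resistance R_th = R_A‖R_B = (44.7 × 470)/514.7 = 40.82 kΩ.
The fractional drop is R_th/(R_th + R_L); requiring this ≤ 0.100 gives R_L ≥ R_th(1/0.100 − 1) = 40.82 × 9.000 = 367 kΩ.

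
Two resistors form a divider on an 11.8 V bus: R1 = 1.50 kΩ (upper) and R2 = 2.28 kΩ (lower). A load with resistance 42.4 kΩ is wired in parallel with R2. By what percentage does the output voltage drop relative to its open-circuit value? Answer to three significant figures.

2.09 %

The divider's output (Thévenin) resistance is R1‖R2 = 0.9048 kΩ.
Fractional drop under load = R_th/(R_th + R_L) = 0.9048 / (0.9048 + 42.4) = 0.02089.
So the output falls by 2.09 %.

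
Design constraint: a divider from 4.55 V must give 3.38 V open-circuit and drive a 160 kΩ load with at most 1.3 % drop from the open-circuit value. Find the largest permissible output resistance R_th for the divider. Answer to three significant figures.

R_th ≤ 2.11 kΩ

Loading drop = R_th/(R_th + R_L) ≤ 0.0130, so R_th ≤ R_L · ε/(1−ε) = 160 kΩ × 0.0130/0.9870 = 2.11 kΩ.
(Any R1, R2 with R2/(R1+R2) = 0.743 and R1‖R2 ≤ 2.11 kΩ will meet the spec.)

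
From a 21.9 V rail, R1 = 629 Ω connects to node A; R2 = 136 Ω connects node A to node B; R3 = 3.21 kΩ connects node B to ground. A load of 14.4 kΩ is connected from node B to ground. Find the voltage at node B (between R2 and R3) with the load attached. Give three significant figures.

V ≈ 17.0 V

At node B, R3 is in parallel with the load: R3‖R_L = 2625 Ω.
Below node A the resistance is R2 + (R3‖R_L) = 2761 Ω, so V_A = 21.9 × 2761/3390 = 17.84 V.
Then V_B = V_A × (R3‖R_L)/(R2 + R3‖R_L) = 17.84 × 2625/2761 = 17.0 V.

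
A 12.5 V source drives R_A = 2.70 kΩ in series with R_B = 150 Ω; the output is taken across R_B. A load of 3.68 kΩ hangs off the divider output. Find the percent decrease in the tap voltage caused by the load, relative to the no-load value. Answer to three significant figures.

The divider's output (Thévenin) resistance is R_A‖R_B = 142.1 Ω.
Fractional drop under load = R_th/(R_th + R_L) = 142.1 / (142.1 + 3680) = 0.03718.
So the output falls by 3.72 %.

3.72 %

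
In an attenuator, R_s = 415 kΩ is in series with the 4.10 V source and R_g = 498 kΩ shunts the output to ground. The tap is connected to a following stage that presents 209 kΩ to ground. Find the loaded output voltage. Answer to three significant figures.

V_out ≈ 1.07 V

The load sits in parallel with R_g: R_g‖R_L = (498 × 209) / (498 + 209) = 147.2 kΩ.
V_out = 4.10 × 147.2 / (415 + 147.2) = 4.10 × 147.2/562.2 = 1.07 V.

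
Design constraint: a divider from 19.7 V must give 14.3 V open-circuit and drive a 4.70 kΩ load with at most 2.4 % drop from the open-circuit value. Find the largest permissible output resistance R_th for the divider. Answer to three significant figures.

R_th ≤ 116 Ω

Loading drop = R_th/(R_th + R_L) ≤ 0.0240, so R_th ≤ R_L · ε/(1−ε) = 4.70 kΩ × 0.0240/0.9760 = 116 Ω.
(Any R1, R2 with R2/(R1+R2) = 0.726 and R1‖R2 ≤ 116 Ω will meet the spec.)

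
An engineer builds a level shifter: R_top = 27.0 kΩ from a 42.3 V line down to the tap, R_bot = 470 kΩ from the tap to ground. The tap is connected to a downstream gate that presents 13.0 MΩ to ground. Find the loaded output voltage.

V_out ≈ 39.9 V

The load sits in parallel with R_bot: R_bot‖R_L = (470 × 13000) / (470 + 13000) = 453.6 kΩ.
V_out = 42.3 × 453.6 / (27.0 + 453.6) = 42.3 × 453.6/480.6 = 39.9 V.
(Unloaded it would have been 40.0 V.)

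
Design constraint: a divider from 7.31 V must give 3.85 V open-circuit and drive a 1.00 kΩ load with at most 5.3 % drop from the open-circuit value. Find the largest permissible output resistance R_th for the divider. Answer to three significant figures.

Loading drop = R_th/(R_th + R_L) ≤ 0.0530, so R_th ≤ R_L · ε/(1−ε) = 1.00 kΩ × 0.0530/0.9470 = 56.0 Ω.

R_th ≤ 56.0 Ω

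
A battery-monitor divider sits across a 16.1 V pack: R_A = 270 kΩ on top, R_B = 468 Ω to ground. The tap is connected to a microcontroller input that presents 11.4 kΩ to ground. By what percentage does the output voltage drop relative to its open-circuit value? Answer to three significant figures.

3.94 %

The divider's output (Thévenin) resistance is R_A‖R_B = 467.2 Ω.
Fractional drop under load = R_th/(R_th + R_L) = 467.2 / (467.2 + 11400) = 0.03937.
So the output falls by 3.94 %.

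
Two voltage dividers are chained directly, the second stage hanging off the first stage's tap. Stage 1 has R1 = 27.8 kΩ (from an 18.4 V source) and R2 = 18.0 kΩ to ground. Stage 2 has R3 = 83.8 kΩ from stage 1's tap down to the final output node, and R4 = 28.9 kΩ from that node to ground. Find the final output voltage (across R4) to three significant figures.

Stage 2 presents R3+R4 = 112.7 kΩ as a load on stage 1's tap.
Stage 1's lower leg becomes R2‖(R3+R4) = 15.52 kΩ, so V_mid = 18.4 × 15.52/43.32 = 6.592 V.
Stage 2 is itself unloaded: V_out = V_mid × R4/(R3+R4) = 6.592 × 28.9/112.7 = 1.69 V.

V_out ≈ 1.69 V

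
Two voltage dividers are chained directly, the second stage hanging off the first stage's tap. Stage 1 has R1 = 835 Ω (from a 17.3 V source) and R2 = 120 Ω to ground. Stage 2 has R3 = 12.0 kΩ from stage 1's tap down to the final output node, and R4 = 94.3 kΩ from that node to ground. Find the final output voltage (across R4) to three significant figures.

V_out ≈ 1.93 V

Stage 2 presents R3+R4 = 106300 Ω as a load on stage 1's tap.
Stage 1's lower leg becomes R2‖(R3+R4) = 119.9 Ω, so V_mid = 17.3 × 119.9/954.9 = 2.172 V.
Stage 2 is itself unloaded: V_out = V_mid × R4/(R3+R4) = 2.172 × 94300/106300 = 1.93 V.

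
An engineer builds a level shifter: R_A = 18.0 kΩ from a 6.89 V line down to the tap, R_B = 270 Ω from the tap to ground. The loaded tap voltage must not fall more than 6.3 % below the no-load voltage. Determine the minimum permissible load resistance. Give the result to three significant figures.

R_L(min) ≈ 3.96 kΩ

Output resistance R_th = R_A‖R_B = (18000 × 270)/18270 = 266.0 Ω.
The fractional drop is R_th/(R_th + R_L); requiring this ≤ 0.0630 gives R_L ≥ R_th(1/0.0630 − 1) = 266.0 × 14.87 = 3.96 kΩ.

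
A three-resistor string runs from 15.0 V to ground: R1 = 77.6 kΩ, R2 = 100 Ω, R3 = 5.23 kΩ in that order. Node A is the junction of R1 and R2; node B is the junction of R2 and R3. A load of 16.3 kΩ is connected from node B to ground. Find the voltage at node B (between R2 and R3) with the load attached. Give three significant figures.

At node B, R3 is in parallel with the load: R3‖R_L = 3960 Ω.
Below node A the resistance is R2 + (R3‖R_L) = 4060 Ω, so V_A = 15.0 × 4060/81660 = 0.7457 V.
Then V_B = V_A × (R3‖R_L)/(R2 + R3‖R_L) = 0.7457 × 3960/4060 = 0.727 V.

V ≈ 0.727 V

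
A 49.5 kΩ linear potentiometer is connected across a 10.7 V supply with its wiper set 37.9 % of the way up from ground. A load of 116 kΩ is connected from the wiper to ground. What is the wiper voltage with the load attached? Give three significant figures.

The wiper splits the pot into (1−α)R = 30.74 kΩ above and αR = 18.76 kΩ below.
Lower section ‖ load = 16.15 kΩ.
V_wiper = 10.7 × 16.15/(30.74 + 16.15) = 3.69 V.

V ≈ 3.69 V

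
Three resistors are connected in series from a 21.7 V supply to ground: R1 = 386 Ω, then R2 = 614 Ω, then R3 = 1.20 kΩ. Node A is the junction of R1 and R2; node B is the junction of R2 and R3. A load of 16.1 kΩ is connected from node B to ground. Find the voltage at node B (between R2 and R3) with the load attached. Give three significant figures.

V ≈ 11.4 V

At node B, R3 is in parallel with the load: R3‖R_L = 1117 Ω.
Below node A the resistance is R2 + (R3‖R_L) = 1731 Ω, so V_A = 21.7 × 1731/2117 = 17.74 V.
Then V_B = V_A × (R3‖R_L)/(R2 + R3‖R_L) = 17.74 × 1117/1731 = 11.4 V.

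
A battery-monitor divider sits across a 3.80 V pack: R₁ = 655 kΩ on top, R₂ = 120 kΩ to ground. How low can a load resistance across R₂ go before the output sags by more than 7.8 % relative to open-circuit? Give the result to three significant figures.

R_L(min) ≈ 1.20 MΩ

Output resistance R_th = R₁‖R₂ = (655 × 120)/775.0 = 101.4 kΩ.
The fractional drop is R_th/(R_th + R_L); requiring this ≤ 0.0780 gives R_L ≥ R_th(1/0.0780 − 1) = 101.4 × 11.82 = 1.20 MΩ.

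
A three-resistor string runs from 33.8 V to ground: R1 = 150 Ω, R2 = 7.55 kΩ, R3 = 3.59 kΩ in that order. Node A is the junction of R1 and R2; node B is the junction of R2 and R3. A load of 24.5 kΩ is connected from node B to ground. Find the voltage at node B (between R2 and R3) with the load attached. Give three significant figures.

At node B, R3 is in parallel with the load: R3‖R_L = 3131 Ω.
Below node A the resistance is R2 + (R3‖R_L) = 10680 Ω, so V_A = 33.8 × 10680/10830 = 33.33 V.
Then V_B = V_A × (R3‖R_L)/(R2 + R3‖R_L) = 33.33 × 3131/10680 = 9.77 V.

V ≈ 9.77 V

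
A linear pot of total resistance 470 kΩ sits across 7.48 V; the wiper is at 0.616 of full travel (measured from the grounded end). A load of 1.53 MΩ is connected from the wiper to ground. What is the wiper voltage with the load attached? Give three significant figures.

The wiper splits the pot into (1−α)R = 180.5 kΩ above and αR = 289.5 kΩ below.
Lower section ‖ load = 243.5 kΩ.
V_wiper = 7.48 × 243.5/(180.5 + 243.5) = 4.30 V.

V ≈ 4.30 V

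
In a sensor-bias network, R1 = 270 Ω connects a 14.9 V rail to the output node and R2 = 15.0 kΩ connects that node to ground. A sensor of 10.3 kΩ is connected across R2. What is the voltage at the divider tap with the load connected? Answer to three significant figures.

The load sits in parallel with R2: R2‖R_L = (15000 × 10300) / (15000 + 10300) = 6107 Ω.
V_out = 14.9 × 6107 / (270 + 6107) = 14.9 × 6107/6377 = 14.3 V.

V_out ≈ 14.3 V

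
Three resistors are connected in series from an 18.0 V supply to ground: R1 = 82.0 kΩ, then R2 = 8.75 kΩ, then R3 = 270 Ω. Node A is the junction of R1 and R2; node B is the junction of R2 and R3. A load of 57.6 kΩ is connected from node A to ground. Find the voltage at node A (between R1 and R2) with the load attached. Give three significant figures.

Below node A the series string R2+R3 = 9020 Ω sits in parallel with the 57600 Ω load: 7799 Ω.
V_A = 18.0 × 7799/(82000 + 7799) = 1.56 V.

V ≈ 1.56 V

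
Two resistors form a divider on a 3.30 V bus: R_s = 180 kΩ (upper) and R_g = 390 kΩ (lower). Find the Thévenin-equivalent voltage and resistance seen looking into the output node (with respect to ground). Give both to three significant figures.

V_th is the open-circuit tap voltage: 3.30 × 390/(180 + 390) = 2.26 V.
With the supply zeroed, R_s and R_g appear in parallel from the tap: R_th = R_s‖R_g = (180 × 390)/570.0 = 123 kΩ.

V_th = 2.26 V, R_th = 123 kΩ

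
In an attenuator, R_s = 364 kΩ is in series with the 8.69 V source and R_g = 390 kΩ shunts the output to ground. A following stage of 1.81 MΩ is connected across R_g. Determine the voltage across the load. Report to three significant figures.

V_out ≈ 4.07 V

The load sits in parallel with R_g: R_g‖R_L = (390 × 1810) / (390 + 1810) = 320.9 kΩ.
V_out = 8.69 × 320.9 / (364 + 320.9) = 8.69 × 320.9/684.9 = 4.07 V.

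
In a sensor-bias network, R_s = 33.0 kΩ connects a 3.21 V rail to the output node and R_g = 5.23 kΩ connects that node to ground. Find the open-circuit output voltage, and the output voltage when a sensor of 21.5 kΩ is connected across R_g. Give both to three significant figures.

Unloaded: 0.439 V; loaded: 0.363 V

Open-circuit: V = 3.21 × 5.23/(33.0 + 5.23) = 0.439 V.
With the load, R_g becomes R_g‖R_L = 4.207 kΩ, so V = 3.21 × 4.207/37.21 = 0.363 V.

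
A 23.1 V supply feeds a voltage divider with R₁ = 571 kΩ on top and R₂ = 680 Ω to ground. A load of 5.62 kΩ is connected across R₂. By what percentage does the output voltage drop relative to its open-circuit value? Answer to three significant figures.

The divider's output (Thévenin) resistance is R₁‖R₂ = 679.2 Ω.
Fractional drop under load = R_th/(R_th + R_L) = 679.2 / (679.2 + 5620) = 0.1078.
So the output falls by 10.8 %.

10.8 %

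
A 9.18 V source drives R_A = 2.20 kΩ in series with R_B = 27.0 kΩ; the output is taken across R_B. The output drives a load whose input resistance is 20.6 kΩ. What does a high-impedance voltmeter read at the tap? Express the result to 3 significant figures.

V_out ≈ 7.73 V

The load sits in parallel with R_B: R_B‖R_L = (27.0 × 20.6) / (27.0 + 20.6) = 11.68 kΩ.
V_out = 9.18 × 11.68 / (2.20 + 11.68) = 9.18 × 11.68/13.88 = 7.73 V.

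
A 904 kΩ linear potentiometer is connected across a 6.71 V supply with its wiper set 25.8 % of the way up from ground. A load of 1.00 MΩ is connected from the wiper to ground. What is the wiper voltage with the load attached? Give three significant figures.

The wiper splits the pot into (1−α)R = 670.8 kΩ above and αR = 233.2 kΩ below.
Lower section ‖ load = 189.1 kΩ.
V_wiper = 6.71 × 189.1/(670.8 + 189.1) = 1.48 V.

V ≈ 1.48 V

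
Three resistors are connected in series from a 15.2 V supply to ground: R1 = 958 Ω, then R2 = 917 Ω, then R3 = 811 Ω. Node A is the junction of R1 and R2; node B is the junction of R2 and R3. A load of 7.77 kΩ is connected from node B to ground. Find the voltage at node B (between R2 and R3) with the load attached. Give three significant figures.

At node B, R3 is in parallel with the load: R3‖R_L = 734.4 Ω.
Below node A the resistance is R2 + (R3‖R_L) = 1651 Ω, so V_A = 15.2 × 1651/2609 = 9.619 V.
Then V_B = V_A × (R3‖R_L)/(R2 + R3‖R_L) = 9.619 × 734.4/1651 = 4.28 V.

V ≈ 4.28 V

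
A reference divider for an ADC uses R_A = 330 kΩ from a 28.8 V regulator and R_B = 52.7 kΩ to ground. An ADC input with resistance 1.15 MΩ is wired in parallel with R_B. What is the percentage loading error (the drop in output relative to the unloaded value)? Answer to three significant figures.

The divider's output (Thévenin) resistance is R_A‖R_B = 45.44 kΩ.
Fractional drop under load = R_th/(R_th + R_L) = 45.44 / (45.44 + 1150) = 0.03801.
So the output falls by 3.80 %.

3.80 %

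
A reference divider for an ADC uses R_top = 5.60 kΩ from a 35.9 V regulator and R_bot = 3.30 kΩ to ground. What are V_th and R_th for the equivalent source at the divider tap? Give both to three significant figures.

V_th is the open-circuit tap voltage: 35.9 × 3.30/(5.60 + 3.30) = 13.3 V.
With the supply zeroed, R_top and R_bot appear in parallel from the tap: R_th = R_top‖R_bot = (5.60 × 3.30)/8.900 = 2.08 kΩ.

V_th = 13.3 V, R_th = 2.08 kΩ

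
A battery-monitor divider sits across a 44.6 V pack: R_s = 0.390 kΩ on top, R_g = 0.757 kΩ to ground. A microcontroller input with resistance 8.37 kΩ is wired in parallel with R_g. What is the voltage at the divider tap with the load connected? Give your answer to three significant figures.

V_out ≈ 28.6 V

The load sits in parallel with R_g: R_g‖R_L = (757 × 8370) / (757 + 8370) = 694.2 Ω.
V_out = 44.6 × 694.2 / (390 + 694.2) = 44.6 × 694.2/1084 = 28.6 V.
(Unloaded it would have been 29.4 V.)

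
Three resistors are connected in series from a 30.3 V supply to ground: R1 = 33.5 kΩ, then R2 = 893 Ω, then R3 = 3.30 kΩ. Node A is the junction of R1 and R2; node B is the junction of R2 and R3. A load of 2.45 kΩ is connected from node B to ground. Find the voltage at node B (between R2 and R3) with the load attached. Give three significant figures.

V ≈ 1.19 V

At node B, R3 is in parallel with the load: R3‖R_L = 1406 Ω.
Below node A the resistance is R2 + (R3‖R_L) = 2299 Ω, so V_A = 30.3 × 2299/35800 = 1.946 V.
Then V_B = V_A × (R3‖R_L)/(R2 + R3‖R_L) = 1.946 × 1406/2299 = 1.19 V.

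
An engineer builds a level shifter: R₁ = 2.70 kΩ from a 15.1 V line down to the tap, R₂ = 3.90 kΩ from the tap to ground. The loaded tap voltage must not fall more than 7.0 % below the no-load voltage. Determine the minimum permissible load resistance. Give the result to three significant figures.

Output resistance R_th = R₁‖R₂ = (2.70 × 3.90)/6.600 = 1.595 kΩ.
The fractional drop is R_th/(R_th + R_L); requiring this ≤ 0.0700 gives R_L ≥ R_th(1/0.0700 − 1) = 1.595 × 13.29 = 21.2 kΩ.

R_L(min) ≈ 21.2 kΩ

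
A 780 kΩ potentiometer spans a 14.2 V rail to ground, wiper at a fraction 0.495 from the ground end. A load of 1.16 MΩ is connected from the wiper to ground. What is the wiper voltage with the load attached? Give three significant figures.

V ≈ 6.02 V

The wiper splits the pot into (1−α)R = 393.9 kΩ above and αR = 386.1 kΩ below.
Lower section ‖ load = 289.7 kΩ.
V_wiper = 14.2 × 289.7/(393.9 + 289.7) = 6.02 V.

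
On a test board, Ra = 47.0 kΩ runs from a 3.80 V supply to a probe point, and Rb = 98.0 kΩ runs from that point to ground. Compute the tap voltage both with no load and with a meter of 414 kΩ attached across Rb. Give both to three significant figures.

Open-circuit: V = 3.80 × 98.0/(47.0 + 98.0) = 2.57 V.
With the load, Rb becomes Rb‖R_L = 79.24 kΩ, so V = 3.80 × 79.24/126.2 = 2.39 V.

Unloaded: 2.57 V; loaded: 2.39 V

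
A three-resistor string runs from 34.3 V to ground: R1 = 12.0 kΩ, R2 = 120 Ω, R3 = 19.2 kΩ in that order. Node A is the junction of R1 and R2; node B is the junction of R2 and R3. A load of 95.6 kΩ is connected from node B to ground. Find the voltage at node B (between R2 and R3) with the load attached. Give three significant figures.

At node B, R3 is in parallel with the load: R3‖R_L = 15990 Ω.
Below node A the resistance is R2 + (R3‖R_L) = 16110 Ω, so V_A = 34.3 × 16110/28110 = 19.66 V.
Then V_B = V_A × (R3‖R_L)/(R2 + R3‖R_L) = 19.66 × 15990/16110 = 19.5 V.

V ≈ 19.5 V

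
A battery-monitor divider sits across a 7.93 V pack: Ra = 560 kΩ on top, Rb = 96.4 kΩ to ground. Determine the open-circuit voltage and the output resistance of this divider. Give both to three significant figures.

V_th is the open-circuit tap voltage: 7.93 × 96.4/(560 + 96.4) = 1.16 V.
With the supply zeroed, Ra and Rb appear in parallel from the tap: R_th = Ra‖Rb = (560 × 96.4)/656.4 = 82.2 kΩ.

V_th = 1.16 V, R_th = 82.2 kΩ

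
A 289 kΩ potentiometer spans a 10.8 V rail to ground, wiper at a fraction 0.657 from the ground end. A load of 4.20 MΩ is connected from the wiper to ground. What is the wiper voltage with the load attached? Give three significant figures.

V ≈ 6.99 V

The wiper splits the pot into (1−α)R = 99.13 kΩ above and αR = 189.9 kΩ below.
Lower section ‖ load = 181.7 kΩ.
V_wiper = 10.8 × 181.7/(99.13 + 181.7) = 6.99 V.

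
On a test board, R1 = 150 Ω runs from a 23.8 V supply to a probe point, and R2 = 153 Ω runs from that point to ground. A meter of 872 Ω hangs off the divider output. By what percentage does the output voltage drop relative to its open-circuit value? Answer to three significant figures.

7.99 %

The divider's output (Thévenin) resistance is R1‖R2 = 75.74 Ω.
Fractional drop under load = R_th/(R_th + R_L) = 75.74 / (75.74 + 872) = 0.07992.
So the output falls by 7.99 %.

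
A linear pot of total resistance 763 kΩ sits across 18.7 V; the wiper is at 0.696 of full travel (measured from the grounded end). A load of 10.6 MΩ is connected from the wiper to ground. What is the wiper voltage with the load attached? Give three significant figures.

The wiper splits the pot into (1−α)R = 232.0 kΩ above and αR = 531.0 kΩ below.
Lower section ‖ load = 505.7 kΩ.
V_wiper = 18.7 × 505.7/(232.0 + 505.7) = 12.8 V.

V ≈ 12.8 V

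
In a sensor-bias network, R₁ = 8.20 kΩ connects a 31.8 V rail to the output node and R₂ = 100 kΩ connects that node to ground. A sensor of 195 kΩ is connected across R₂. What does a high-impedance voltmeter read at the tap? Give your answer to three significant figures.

V_out ≈ 28.3 V

The load sits in parallel with R₂: R₂‖R_L = (100 × 195) / (100 + 195) = 66.10 kΩ.
V_out = 31.8 × 66.10 / (8.20 + 66.10) = 31.8 × 66.10/74.30 = 28.3 V.
(Unloaded it would have been 29.4 V.)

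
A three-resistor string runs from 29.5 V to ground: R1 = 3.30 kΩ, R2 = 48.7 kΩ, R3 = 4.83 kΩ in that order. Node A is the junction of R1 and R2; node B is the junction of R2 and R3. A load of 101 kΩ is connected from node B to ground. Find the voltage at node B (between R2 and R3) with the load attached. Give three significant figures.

At node B, R3 is in parallel with the load: R3‖R_L = 4.610 kΩ.
Below node A the resistance is R2 + (R3‖R_L) = 53.31 kΩ, so V_A = 29.5 × 53.31/56.61 = 27.78 V.
Then V_B = V_A × (R3‖R_L)/(R2 + R3‖R_L) = 27.78 × 4.610/53.31 = 2.40 V.

V ≈ 2.40 V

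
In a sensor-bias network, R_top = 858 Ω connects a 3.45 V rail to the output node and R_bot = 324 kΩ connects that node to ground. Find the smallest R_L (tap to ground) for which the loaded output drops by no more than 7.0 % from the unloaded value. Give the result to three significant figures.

Output resistance R_th = R_top‖R_bot = (858 × 324000)/324900 = 855.7 Ω.
The fractional drop is R_th/(R_th + R_L); requiring this ≤ 0.0700 gives R_L ≥ R_th(1/0.0700 − 1) = 855.7 × 13.29 = 11.4 kΩ.

R_L(min) ≈ 11.4 kΩ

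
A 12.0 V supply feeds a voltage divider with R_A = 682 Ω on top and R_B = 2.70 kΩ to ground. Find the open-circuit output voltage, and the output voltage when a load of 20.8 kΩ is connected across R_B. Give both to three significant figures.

Unloaded: 9.58 V; loaded: 9.34 V

Open-circuit: V = 12.0 × 2700/(682 + 2700) = 9.58 V.
With the load, R_B becomes R_B‖R_L = 2390 Ω, so V = 12.0 × 2390/3072 = 9.34 V.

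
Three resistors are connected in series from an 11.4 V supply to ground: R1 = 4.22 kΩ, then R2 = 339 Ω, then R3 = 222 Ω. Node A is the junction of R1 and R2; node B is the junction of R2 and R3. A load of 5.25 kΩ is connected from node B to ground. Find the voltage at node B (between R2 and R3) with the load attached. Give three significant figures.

V ≈ 0.509 V

At node B, R3 is in parallel with the load: R3‖R_L = 213.0 Ω.
Below node A the resistance is R2 + (R3‖R_L) = 552.0 Ω, so V_A = 11.4 × 552.0/4772 = 1.319 V.
Then V_B = V_A × (R3‖R_L)/(R2 + R3‖R_L) = 1.319 × 213.0/552.0 = 0.509 V.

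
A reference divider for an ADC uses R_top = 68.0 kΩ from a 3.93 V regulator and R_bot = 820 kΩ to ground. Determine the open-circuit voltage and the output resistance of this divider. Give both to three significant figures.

V_th is the open-circuit tap voltage: 3.93 × 820/(68.0 + 820) = 3.63 V.
With the supply zeroed, R_top and R_bot appear in parallel from the tap: R_th = R_top‖R_bot = (68.0 × 820)/888.0 = 62.8 kΩ.

V_th = 3.63 V, R_th = 62.8 kΩ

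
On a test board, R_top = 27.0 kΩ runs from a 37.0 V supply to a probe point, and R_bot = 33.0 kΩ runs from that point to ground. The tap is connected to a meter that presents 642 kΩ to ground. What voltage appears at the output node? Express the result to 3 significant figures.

V_out ≈ 19.9 V

The load sits in parallel with R_bot: R_bot‖R_L = (33.0 × 642) / (33.0 + 642) = 31.39 kΩ.
V_out = 37.0 × 31.39 / (27.0 + 31.39) = 37.0 × 31.39/58.39 = 19.9 V.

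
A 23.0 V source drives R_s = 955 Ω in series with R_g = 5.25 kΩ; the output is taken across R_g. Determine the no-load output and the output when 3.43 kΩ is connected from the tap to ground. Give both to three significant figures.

Open-circuit: V = 23.0 × 5250/(955 + 5250) = 19.5 V.
With the load, R_g becomes R_g‖R_L = 2075 Ω, so V = 23.0 × 2075/3030 = 15.7 V.

Unloaded: 19.5 V; loaded: 15.7 V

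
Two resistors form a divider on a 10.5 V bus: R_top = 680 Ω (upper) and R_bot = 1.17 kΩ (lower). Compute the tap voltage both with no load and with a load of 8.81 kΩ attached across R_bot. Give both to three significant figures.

Open-circuit: V = 10.5 × 1170/(680 + 1170) = 6.64 V.
With the load, R_bot becomes R_bot‖R_L = 1033 Ω, so V = 10.5 × 1033/1713 = 6.33 V.

Unloaded: 6.64 V; loaded: 6.33 V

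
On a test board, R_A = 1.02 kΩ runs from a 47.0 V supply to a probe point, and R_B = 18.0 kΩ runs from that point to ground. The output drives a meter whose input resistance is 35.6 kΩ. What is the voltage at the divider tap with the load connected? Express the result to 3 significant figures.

V_out ≈ 43.3 V

The load sits in parallel with R_B: R_B‖R_L = (18.0 × 35.6) / (18.0 + 35.6) = 11.96 kΩ.
V_out = 47.0 × 11.96 / (1.02 + 11.96) = 47.0 × 11.96/12.98 = 43.3 V.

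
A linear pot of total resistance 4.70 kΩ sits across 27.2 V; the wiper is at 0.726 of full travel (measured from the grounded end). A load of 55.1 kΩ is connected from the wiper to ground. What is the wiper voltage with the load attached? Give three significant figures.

The wiper splits the pot into (1−α)R = 1.288 kΩ above and αR = 3.412 kΩ below.
Lower section ‖ load = 3.213 kΩ.
V_wiper = 27.2 × 3.213/(1.288 + 3.213) = 19.4 V.

V ≈ 19.4 V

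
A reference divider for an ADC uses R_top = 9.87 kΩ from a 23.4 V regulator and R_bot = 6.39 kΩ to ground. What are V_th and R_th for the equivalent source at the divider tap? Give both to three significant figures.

V_th is the open-circuit tap voltage: 23.4 × 6.39/(9.87 + 6.39) = 9.20 V.
With the supply zeroed, R_top and R_bot appear in parallel from the tap: R_th = R_top‖R_bot = (9.87 × 6.39)/16.26 = 3.88 kΩ.

V_th = 9.20 V, R_th = 3.88 kΩ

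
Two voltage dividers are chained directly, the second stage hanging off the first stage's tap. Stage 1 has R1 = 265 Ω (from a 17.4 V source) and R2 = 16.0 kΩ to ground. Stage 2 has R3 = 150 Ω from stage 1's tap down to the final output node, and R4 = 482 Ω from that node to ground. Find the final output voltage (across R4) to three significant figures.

Stage 2 presents R3+R4 = 632.0 Ω as a load on stage 1's tap.
Stage 1's lower leg becomes R2‖(R3+R4) = 608.0 Ω, so V_mid = 17.4 × 608.0/873.0 = 12.12 V.
Stage 2 is itself unloaded: V_out = V_mid × R4/(R3+R4) = 12.12 × 482/632.0 = 9.24 V.

V_out ≈ 9.24 V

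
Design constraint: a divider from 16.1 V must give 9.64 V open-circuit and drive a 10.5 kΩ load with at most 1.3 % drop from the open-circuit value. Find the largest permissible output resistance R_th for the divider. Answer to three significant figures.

Loading drop = R_th/(R_th + R_L) ≤ 0.0130, so R_th ≤ R_L · ε/(1−ε) = 10.5 kΩ × 0.0130/0.9870 = 138 Ω.

R_th ≤ 138 Ω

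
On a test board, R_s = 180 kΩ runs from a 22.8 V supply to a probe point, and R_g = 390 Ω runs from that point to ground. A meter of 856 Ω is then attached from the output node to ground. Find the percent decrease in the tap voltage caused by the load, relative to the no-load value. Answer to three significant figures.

Unloaded V = 22.8 × 390/180400 = 0.04929 V.
Loaded: R_g‖R_L = 267.9 Ω, giving V = 22.8 × 267.9/180300 = 0.03389 V.
Drop = (0.04929 − 0.03389) / 0.04929 = 31.3 %.

31.3 %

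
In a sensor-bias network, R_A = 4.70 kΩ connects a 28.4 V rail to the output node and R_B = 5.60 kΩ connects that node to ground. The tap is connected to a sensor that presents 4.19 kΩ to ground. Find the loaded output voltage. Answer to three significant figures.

V_out ≈ 9.59 V

The load sits in parallel with R_B: R_B‖R_L = (5.60 × 4.19) / (5.60 + 4.19) = 2.397 kΩ.
V_out = 28.4 × 2.397 / (4.70 + 2.397) = 28.4 × 2.397/7.097 = 9.59 V.
(Unloaded it would have been 15.4 V.)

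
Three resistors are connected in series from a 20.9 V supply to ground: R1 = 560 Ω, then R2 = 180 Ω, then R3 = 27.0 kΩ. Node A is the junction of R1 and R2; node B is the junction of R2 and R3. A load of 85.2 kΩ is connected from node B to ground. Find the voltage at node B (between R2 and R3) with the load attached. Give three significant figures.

At node B, R3 is in parallel with the load: R3‖R_L = 20500 Ω.
Below node A the resistance is R2 + (R3‖R_L) = 20680 Ω, so V_A = 20.9 × 20680/21240 = 20.35 V.
Then V_B = V_A × (R3‖R_L)/(R2 + R3‖R_L) = 20.35 × 20500/20680 = 20.2 V.

V ≈ 20.2 V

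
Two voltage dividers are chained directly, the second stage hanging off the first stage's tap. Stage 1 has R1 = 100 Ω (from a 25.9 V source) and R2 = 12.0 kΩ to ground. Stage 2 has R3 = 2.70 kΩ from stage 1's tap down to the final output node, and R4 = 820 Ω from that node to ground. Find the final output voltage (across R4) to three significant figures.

Stage 2 presents R3+R4 = 3520 Ω as a load on stage 1's tap.
Stage 1's lower leg becomes R2‖(R3+R4) = 2722 Ω, so V_mid = 25.9 × 2722/2822 = 24.98 V.
Stage 2 is itself unloaded: V_out = V_mid × R4/(R3+R4) = 24.98 × 820/3520 = 5.82 V.

V_out ≈ 5.82 V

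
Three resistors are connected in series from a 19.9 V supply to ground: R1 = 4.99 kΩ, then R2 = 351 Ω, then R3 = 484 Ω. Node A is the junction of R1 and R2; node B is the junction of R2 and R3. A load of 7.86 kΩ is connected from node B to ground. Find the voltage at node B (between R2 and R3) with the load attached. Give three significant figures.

V ≈ 1.57 V

At node B, R3 is in parallel with the load: R3‖R_L = 455.9 Ω.
Below node A the resistance is R2 + (R3‖R_L) = 806.9 Ω, so V_A = 19.9 × 806.9/5797 = 2.770 V.
Then V_B = V_A × (R3‖R_L)/(R2 + R3‖R_L) = 2.770 × 455.9/806.9 = 1.57 V.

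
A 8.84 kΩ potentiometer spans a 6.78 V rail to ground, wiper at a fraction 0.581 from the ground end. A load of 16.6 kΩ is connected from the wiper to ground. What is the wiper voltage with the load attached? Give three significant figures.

The wiper splits the pot into (1−α)R = 3.704 kΩ above and αR = 5.136 kΩ below.
Lower section ‖ load = 3.922 kΩ.
V_wiper = 6.78 × 3.922/(3.704 + 3.922) = 3.49 V.

V ≈ 3.49 V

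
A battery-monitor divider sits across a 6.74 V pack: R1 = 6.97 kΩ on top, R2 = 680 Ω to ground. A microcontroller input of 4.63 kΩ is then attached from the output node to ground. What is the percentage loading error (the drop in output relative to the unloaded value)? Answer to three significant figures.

11.8 %

The divider's output (Thévenin) resistance is R1‖R2 = 619.6 Ω.
Fractional drop under load = R_th/(R_th + R_L) = 619.6 / (619.6 + 4630) = 0.1180.
So the output falls by 11.8 %.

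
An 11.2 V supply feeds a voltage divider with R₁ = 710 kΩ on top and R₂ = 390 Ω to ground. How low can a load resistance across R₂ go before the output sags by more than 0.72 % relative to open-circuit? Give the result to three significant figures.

R_L(min) ≈ 53.7 kΩ

Output resistance R_th = R₁‖R₂ = (710000 × 390)/710400 = 389.8 Ω.
The fractional drop is R_th/(R_th + R_L); requiring this ≤ 0.00720 gives R_L ≥ R_th(1/0.00720 − 1) = 389.8 × 137.9 = 53.7 kΩ.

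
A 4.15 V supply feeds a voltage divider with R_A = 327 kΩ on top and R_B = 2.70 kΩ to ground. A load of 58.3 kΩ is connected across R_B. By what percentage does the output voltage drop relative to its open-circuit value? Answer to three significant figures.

4.39 %

The divider's output (Thévenin) resistance is R_A‖R_B = 2.678 kΩ.
Fractional drop under load = R_th/(R_th + R_L) = 2.678 / (2.678 + 58.3) = 0.04392.
So the output falls by 4.39 %.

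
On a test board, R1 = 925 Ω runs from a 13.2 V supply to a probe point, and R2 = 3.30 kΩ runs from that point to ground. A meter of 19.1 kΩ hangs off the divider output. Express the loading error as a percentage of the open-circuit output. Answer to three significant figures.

3.64 %

The divider's output (Thévenin) resistance is R1‖R2 = 722.5 Ω.
Fractional drop under load = R_th/(R_th + R_L) = 722.5 / (722.5 + 19100) = 0.03645.
So the output falls by 3.64 %.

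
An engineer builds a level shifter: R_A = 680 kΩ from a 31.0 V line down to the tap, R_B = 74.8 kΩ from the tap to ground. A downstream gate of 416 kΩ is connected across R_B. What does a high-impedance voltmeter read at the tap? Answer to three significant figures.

The load sits in parallel with R_B: R_B‖R_L = (74.8 × 416) / (74.8 + 416) = 63.40 kΩ.
V_out = 31.0 × 63.40 / (680 + 63.40) = 31.0 × 63.40/743.4 = 2.64 V.

V_out ≈ 2.64 V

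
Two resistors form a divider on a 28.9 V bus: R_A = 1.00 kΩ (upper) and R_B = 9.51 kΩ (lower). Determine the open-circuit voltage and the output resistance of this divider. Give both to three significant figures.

V_th is the open-circuit tap voltage: 28.9 × 9.51/(1.00 + 9.51) = 26.2 V.
With the supply zeroed, R_A and R_B appear in parallel from the tap: R_th = R_A‖R_B = (1.00 × 9.51)/10.51 = 905 Ω.

V_th = 26.2 V, R_th = 905 Ω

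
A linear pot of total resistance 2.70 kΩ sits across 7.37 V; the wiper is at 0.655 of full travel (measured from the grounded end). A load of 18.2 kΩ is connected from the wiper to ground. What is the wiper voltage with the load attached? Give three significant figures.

The wiper splits the pot into (1−α)R = 931.5 Ω above and αR = 1768 Ω below.
Lower section ‖ load = 1612 Ω.
V_wiper = 7.37 × 1612/(931.5 + 1612) = 4.67 V.

V ≈ 4.67 V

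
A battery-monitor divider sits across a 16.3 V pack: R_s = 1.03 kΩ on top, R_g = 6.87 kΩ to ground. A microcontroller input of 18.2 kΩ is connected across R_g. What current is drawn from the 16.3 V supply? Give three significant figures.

I ≈ 2.71 mA

R_g‖R_L = 4.987 kΩ, so the source sees R_s + R_g‖R_L = 6.017 kΩ.
I = 16.3 V / 6.017 kΩ = 2.71 mA.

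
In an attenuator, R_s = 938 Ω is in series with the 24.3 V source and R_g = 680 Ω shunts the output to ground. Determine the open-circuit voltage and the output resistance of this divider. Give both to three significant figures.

V_th is the open-circuit tap voltage: 24.3 × 680/(938 + 680) = 10.2 V.
With the supply zeroed, R_s and R_g appear in parallel from the tap: R_th = R_s‖R_g = (938 × 680)/1618 = 394 Ω.

V_th = 10.2 V, R_th = 394 Ω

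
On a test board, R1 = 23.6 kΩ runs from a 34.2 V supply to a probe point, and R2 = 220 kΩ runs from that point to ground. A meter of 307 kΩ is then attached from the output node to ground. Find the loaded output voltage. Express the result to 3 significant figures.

V_out ≈ 28.9 V

The load sits in parallel with R2: R2‖R_L = (220 × 307) / (220 + 307) = 128.2 kΩ.
V_out = 34.2 × 128.2 / (23.6 + 128.2) = 34.2 × 128.2/151.8 = 28.9 V.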